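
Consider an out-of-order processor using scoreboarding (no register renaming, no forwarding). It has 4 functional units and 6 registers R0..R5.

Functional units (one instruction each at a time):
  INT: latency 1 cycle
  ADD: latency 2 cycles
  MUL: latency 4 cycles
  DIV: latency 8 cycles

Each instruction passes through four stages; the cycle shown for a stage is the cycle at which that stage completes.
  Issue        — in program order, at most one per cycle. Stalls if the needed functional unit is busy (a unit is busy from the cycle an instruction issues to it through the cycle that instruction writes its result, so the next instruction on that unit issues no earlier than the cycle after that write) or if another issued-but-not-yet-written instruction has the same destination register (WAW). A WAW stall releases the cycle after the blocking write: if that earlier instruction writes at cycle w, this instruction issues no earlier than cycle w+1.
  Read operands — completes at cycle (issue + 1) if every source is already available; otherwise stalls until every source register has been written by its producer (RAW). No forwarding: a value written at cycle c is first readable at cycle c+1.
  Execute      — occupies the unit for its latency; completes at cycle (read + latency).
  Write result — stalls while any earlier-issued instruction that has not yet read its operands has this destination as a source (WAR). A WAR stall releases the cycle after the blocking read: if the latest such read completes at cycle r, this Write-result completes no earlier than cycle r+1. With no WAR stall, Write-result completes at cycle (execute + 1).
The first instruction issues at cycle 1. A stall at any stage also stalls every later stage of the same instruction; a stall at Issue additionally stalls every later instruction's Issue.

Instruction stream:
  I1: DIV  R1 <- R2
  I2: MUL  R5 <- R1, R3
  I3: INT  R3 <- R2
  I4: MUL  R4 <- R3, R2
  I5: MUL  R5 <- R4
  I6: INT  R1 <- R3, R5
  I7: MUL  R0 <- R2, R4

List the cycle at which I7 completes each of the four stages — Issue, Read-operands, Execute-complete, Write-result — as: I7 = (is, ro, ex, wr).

c1: I1→DIV
c2: I1 RO, I2→MUL
c3: I3→INT
c4: I3 RO
c5: I3 EX
c10: I1 EX
c11: I1 WR R1
c12: I2 RO
c13: I3 WR R3
c16: I2 EX
c17: I2 WR R5
c18: I4→MUL
c19: I4 RO
c23: I4 EX
c24: I4 WR R4
c25: I5→MUL
c26: I5 RO, I6→INT
c30: I5 EX
c31: I5 WR R5
c32: I6 RO, I7→MUL
c33: I6 EX, I7 RO
c34: I6 WR R1
c37: I7 EX
c38: I7 WR R0

I7 = (32, 33, 37, 38)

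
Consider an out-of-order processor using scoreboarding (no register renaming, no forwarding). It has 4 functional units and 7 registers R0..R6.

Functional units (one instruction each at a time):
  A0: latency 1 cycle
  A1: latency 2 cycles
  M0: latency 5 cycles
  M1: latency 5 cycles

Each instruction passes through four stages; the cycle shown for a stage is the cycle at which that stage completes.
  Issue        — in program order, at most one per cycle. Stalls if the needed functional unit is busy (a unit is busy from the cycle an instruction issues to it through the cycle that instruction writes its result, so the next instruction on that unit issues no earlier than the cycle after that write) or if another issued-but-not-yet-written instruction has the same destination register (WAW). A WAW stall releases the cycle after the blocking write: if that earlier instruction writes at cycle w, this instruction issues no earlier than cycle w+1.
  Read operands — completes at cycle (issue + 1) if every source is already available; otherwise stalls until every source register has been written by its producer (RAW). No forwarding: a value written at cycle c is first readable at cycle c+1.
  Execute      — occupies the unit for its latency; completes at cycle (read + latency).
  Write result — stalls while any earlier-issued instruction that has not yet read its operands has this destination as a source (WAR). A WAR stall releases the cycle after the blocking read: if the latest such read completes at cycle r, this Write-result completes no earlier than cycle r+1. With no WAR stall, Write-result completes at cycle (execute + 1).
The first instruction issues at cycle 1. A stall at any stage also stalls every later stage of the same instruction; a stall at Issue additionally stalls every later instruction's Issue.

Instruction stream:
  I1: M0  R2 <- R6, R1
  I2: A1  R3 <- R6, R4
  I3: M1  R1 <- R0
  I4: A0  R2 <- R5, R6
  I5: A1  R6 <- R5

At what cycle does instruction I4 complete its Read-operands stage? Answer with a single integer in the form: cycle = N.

cycle 1: I1 dispatched to M0
cycle 2: I1 operands ready | I2 dispatched to A1
cycle 3: I2 operands ready | I3 dispatched to M1
cycle 4: I3 operands ready
cycle 5: I2 complete
cycle 6: R3←I2
cycle 7: I1 complete
cycle 8: R2←I1
cycle 9: I3 complete | I4 dispatched to A0
cycle 10: R1←I3 | I4 operands ready | I5 dispatched to A1
cycle 11: I4 complete | I5 operands ready
cycle 12: R2←I4
cycle 13: I5 complete
cycle 14: R6←I5

cycle = 10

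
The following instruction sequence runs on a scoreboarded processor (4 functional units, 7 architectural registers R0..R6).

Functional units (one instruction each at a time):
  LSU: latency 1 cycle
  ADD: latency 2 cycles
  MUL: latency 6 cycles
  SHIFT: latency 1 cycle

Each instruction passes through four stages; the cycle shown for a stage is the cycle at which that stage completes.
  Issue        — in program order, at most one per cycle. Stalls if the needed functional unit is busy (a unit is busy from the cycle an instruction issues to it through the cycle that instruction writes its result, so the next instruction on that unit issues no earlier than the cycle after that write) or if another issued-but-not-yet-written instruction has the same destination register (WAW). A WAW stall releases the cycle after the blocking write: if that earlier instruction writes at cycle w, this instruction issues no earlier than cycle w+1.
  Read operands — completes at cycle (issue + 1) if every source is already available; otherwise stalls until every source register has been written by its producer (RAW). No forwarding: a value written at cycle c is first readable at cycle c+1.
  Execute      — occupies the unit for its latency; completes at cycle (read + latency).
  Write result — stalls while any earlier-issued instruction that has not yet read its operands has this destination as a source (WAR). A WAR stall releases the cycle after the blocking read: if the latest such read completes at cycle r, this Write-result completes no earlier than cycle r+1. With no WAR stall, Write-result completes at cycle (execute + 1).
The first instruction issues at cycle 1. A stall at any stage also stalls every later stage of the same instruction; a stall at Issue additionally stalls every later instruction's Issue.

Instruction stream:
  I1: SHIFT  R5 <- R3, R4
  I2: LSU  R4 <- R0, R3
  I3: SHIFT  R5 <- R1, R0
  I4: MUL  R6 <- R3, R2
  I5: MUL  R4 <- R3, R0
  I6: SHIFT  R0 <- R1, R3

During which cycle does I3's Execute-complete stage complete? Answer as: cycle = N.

I1 -> (1, 2, 3, 4)
I2 -> (2, 3, 4, 5)
I3 -> (5, 6, 7, 8)  // struct: SHIFT busy until I1 writes@4
I4 -> (6, 7, 13, 14)
I5 -> (15, 16, 22, 23)  // struct: MUL busy until I4 writes@14
I6 -> (16, 17, 18, 19)

cycle = 7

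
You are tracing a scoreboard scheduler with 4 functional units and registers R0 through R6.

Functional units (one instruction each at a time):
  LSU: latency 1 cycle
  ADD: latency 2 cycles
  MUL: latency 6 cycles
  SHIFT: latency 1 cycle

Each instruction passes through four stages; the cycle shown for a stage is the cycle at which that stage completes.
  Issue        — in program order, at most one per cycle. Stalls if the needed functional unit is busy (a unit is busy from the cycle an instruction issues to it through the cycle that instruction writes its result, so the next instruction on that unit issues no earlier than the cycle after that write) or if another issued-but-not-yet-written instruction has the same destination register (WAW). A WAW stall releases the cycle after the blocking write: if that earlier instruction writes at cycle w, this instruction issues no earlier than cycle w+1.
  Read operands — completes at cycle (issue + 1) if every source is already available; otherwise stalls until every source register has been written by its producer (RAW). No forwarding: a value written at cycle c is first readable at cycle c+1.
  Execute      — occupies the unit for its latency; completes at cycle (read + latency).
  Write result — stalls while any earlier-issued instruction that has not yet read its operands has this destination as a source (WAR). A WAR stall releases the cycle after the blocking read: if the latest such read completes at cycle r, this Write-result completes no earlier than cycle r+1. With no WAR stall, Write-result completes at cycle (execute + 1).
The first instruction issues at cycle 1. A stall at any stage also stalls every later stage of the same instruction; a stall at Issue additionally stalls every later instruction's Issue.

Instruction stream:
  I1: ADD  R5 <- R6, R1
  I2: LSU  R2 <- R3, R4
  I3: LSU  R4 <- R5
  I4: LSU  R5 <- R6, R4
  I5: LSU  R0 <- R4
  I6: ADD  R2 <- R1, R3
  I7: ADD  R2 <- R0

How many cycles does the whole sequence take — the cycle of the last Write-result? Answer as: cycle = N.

c1: issue I1 (ADD)
c2: I1 read-ops | issue I2 (LSU)
c3: I2 read-ops
c4: I1 finished on ADD | I2 finished on LSU
c5: I1→R5 | I2→R2
c6: issue I3 (LSU)
c7: I3 read-ops
c8: I3 finished on LSU
c9: I3→R4
c10: issue I4 (LSU)
c11: I4 read-ops
c12: I4 finished on LSU
c13: I4→R5
c14: issue I5 (LSU)
c15: I5 read-ops | issue I6 (ADD)
c16: I5 finished on LSU | I6 read-ops
c17: I5→R0
c18: I6 finished on ADD
c19: I6→R2
c20: issue I7 (ADD)
c21: I7 read-ops
c23: I7 finished on ADD
c24: I7→R2

cycle = 24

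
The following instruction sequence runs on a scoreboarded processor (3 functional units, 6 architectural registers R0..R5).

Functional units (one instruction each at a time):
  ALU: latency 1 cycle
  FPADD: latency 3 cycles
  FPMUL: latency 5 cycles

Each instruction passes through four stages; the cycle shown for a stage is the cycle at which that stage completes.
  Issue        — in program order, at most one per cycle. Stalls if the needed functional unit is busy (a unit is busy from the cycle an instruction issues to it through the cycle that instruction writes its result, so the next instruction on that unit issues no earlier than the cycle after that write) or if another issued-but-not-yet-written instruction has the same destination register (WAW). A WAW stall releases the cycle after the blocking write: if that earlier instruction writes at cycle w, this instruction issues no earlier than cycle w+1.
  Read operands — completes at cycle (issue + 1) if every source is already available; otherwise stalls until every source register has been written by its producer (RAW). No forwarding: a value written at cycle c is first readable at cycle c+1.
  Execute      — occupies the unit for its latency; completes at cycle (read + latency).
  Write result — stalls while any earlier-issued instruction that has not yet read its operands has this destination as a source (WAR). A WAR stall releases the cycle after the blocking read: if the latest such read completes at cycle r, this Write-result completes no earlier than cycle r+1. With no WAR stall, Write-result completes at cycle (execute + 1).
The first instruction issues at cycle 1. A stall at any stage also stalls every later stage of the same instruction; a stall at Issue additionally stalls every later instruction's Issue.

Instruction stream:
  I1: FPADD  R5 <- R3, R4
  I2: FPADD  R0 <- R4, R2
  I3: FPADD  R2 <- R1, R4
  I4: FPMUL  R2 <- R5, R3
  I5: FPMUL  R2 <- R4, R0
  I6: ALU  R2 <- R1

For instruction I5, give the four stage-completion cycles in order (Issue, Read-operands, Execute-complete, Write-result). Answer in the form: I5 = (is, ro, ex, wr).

I5 = (27, 28, 33, 34)

I1  is:1  ro:2  ex:5  wr:6
I2  is:7  ro:8  ex:11  wr:12  — struct: FPADD busy until I1 writes@6
I3  is:13  ro:14  ex:17  wr:18  — struct: FPADD busy until I2 writes@12
I4  is:19  ro:20  ex:25  wr:26  — WAW R2: wait I3 write@18
I5  is:27  ro:28  ex:33  wr:34  — struct: FPMUL busy until I4 writes@26
I6  is:35  ro:36  ex:37  wr:38  — WAW R2: wait I5 write@34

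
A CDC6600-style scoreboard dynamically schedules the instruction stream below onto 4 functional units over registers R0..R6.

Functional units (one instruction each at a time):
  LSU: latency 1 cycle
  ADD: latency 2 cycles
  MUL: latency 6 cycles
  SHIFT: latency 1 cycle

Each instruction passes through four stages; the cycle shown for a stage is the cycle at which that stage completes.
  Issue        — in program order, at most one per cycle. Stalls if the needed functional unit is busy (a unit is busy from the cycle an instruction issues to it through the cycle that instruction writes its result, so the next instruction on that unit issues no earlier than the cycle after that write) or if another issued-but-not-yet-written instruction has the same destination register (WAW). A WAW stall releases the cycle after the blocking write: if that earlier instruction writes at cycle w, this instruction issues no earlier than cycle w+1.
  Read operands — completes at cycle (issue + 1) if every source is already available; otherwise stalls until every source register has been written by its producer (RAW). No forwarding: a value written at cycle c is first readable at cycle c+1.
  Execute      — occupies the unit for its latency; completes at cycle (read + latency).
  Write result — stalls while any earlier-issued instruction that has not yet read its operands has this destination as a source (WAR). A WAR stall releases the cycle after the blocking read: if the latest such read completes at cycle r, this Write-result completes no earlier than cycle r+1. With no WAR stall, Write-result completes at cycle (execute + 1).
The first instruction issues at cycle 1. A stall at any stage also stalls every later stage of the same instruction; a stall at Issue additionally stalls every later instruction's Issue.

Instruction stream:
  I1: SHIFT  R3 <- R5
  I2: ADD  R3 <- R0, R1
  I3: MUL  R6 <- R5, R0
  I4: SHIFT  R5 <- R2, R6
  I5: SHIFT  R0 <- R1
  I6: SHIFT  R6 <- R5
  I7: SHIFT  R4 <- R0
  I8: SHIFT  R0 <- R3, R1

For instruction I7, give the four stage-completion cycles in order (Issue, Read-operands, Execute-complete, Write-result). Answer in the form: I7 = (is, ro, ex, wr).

I7 = (26, 27, 28, 29)

cycle 1: I1 dispatched to SHIFT
cycle 2: I1 operands ready
cycle 3: I1 complete
cycle 4: R3←I1
cycle 5: I2 dispatched to ADD
cycle 6: I2 operands ready | I3 dispatched to MUL
cycle 7: I3 operands ready | I4 dispatched to SHIFT
cycle 8: I2 complete
cycle 9: R3←I2
cycle 13: I3 complete
cycle 14: R6←I3
cycle 15: I4 operands ready
cycle 16: I4 complete
cycle 17: R5←I4
cycle 18: I5 dispatched to SHIFT
cycle 19: I5 operands ready
cycle 20: I5 complete
cycle 21: R0←I5
cycle 22: I6 dispatched to SHIFT
cycle 23: I6 operands ready
cycle 24: I6 complete
cycle 25: R6←I6
cycle 26: I7 dispatched to SHIFT
cycle 27: I7 operands ready
cycle 28: I7 complete
cycle 29: R4←I7
cycle 30: I8 dispatched to SHIFT
cycle 31: I8 operands ready
cycle 32: I8 complete
cycle 33: R0←I8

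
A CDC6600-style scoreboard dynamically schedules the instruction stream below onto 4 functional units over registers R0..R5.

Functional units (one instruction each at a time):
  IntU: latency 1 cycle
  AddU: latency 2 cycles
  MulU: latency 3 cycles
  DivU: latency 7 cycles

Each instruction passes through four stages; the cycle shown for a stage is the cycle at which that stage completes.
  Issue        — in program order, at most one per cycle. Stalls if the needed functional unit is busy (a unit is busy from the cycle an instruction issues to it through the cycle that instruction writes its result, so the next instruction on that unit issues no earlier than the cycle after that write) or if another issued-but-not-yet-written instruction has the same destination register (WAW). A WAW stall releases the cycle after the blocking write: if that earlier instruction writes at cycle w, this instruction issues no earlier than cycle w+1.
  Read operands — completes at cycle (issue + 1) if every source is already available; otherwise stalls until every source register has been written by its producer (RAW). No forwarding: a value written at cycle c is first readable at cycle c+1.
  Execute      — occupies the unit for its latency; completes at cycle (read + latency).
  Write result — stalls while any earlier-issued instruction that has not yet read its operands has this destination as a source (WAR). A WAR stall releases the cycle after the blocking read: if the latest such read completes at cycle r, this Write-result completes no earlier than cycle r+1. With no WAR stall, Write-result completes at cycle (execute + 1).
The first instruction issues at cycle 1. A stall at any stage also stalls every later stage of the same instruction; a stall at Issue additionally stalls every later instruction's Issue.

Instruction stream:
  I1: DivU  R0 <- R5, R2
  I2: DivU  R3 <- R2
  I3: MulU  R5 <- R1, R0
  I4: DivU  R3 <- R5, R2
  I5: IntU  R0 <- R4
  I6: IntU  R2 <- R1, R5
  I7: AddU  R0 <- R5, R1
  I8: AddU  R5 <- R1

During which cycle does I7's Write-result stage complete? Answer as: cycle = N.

[1] I1 issues→DivU
[2] I1 reads
[9] I1 exec-done
[10] I1 writes R0
[11] I2 issues→DivU
[12] I2 reads, I3 issues→MulU
[13] I3 reads
[16] I3 exec-done
[17] I3 writes R5
[19] I2 exec-done
[20] I2 writes R3
[21] I4 issues→DivU
[22] I4 reads, I5 issues→IntU
[23] I5 reads
[24] I5 exec-done
[25] I5 writes R0
[26] I6 issues→IntU
[27] I6 reads, I7 issues→AddU
[28] I6 exec-done, I7 reads
[29] I4 exec-done, I6 writes R2
[30] I4 writes R3, I7 exec-done
[31] I7 writes R0
[32] I8 issues→AddU
[33] I8 reads
[35] I8 exec-done
[36] I8 writes R5

cycle = 31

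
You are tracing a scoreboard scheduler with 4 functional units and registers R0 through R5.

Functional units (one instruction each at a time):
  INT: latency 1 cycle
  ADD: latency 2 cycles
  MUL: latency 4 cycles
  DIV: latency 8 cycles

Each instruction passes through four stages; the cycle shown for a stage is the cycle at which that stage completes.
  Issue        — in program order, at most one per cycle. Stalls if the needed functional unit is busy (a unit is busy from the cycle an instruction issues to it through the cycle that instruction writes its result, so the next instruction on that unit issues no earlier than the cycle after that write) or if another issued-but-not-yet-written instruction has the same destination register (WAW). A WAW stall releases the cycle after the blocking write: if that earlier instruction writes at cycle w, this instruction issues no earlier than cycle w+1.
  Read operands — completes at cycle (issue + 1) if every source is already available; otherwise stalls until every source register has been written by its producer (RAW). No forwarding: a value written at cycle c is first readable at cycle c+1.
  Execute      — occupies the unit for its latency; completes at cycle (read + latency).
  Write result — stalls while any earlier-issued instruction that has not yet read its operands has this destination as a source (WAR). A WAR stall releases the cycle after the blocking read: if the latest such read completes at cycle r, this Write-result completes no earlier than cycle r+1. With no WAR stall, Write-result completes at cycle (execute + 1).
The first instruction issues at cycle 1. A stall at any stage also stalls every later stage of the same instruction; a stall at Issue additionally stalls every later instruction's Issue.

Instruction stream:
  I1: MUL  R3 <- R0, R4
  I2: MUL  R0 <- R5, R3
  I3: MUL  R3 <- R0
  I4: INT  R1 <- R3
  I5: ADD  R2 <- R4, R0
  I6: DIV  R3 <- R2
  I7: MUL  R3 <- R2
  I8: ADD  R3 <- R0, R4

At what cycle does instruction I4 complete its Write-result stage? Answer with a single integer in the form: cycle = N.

t=1  I1→MUL
t=2  I1 RO
t=6  I1 EX
t=7  I1 WR R3
t=8  I2→MUL
t=9  I2 RO
t=13  I2 EX
t=14  I2 WR R0
t=15  I3→MUL
t=16  I3 RO | I4→INT
t=17  I5→ADD
t=18  I5 RO
t=20  I3 EX | I5 EX
t=21  I3 WR R3 | I5 WR R2
t=22  I4 RO | I6→DIV
t=23  I4 EX | I6 RO
t=24  I4 WR R1
t=31  I6 EX
t=32  I6 WR R3
t=33  I7→MUL
t=34  I7 RO
t=38  I7 EX
t=39  I7 WR R3
t=40  I8→ADD
t=41  I8 RO
t=43  I8 EX
t=44  I8 WR R3

cycle = 24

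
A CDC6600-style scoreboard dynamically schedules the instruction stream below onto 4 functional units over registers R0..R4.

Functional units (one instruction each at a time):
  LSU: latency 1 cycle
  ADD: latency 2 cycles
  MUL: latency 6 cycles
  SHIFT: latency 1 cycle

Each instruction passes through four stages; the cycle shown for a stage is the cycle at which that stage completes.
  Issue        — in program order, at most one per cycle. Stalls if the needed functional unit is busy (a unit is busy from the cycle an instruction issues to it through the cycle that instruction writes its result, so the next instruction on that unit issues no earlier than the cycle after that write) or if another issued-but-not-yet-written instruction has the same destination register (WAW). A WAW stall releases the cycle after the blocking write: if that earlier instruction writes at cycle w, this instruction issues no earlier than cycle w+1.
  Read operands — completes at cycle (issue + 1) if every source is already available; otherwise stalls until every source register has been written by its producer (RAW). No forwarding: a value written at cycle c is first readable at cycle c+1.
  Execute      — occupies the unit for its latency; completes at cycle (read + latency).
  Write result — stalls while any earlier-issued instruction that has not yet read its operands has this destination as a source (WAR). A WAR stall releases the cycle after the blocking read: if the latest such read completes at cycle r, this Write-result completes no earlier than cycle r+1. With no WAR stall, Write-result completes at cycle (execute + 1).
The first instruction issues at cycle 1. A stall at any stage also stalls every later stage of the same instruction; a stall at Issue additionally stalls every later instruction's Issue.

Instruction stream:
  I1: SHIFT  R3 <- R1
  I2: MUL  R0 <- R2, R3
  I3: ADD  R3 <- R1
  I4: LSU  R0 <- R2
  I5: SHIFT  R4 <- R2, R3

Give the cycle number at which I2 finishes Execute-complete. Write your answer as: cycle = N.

cycle 1: I1 dispatched to SHIFT
cycle 2: I1 operands ready, I2 dispatched to MUL
cycle 3: I1 complete
cycle 4: R3←I1
cycle 5: I2 operands ready, I3 dispatched to ADD
cycle 6: I3 operands ready
cycle 8: I3 complete
cycle 9: R3←I3
cycle 11: I2 complete
cycle 12: R0←I2
cycle 13: I4 dispatched to LSU
cycle 14: I4 operands ready, I5 dispatched to SHIFT
cycle 15: I4 complete, I5 operands ready
cycle 16: R0←I4, I5 complete
cycle 17: R4←I5

cycle = 11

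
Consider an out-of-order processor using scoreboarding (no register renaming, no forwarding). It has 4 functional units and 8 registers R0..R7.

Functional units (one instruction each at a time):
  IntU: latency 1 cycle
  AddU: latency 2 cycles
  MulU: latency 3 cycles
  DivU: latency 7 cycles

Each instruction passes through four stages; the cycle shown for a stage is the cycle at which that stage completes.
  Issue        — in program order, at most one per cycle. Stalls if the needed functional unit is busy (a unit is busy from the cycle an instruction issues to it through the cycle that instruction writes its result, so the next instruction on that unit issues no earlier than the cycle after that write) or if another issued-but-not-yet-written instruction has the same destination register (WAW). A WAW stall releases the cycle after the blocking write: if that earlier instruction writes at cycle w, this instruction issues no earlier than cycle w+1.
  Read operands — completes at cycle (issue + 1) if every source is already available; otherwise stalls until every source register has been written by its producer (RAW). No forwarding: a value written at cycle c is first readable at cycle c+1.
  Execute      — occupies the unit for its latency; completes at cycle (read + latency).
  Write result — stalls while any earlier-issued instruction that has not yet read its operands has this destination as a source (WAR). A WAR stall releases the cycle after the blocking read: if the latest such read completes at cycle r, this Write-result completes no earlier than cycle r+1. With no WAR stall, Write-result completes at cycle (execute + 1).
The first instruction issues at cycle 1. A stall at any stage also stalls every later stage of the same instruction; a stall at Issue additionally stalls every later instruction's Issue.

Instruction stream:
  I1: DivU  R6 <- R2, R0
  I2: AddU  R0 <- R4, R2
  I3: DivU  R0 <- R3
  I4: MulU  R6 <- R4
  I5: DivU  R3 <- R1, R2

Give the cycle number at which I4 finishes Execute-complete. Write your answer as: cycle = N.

cycle = 16

I1 -> (1, 2, 9, 10)
I2 -> (2, 3, 5, 6)
I3 -> (11, 12, 19, 20)  // struct: DivU busy until I1 writes@10
I4 -> (12, 13, 16, 17)
I5 -> (21, 22, 29, 30)  // struct: DivU busy until I3 writes@20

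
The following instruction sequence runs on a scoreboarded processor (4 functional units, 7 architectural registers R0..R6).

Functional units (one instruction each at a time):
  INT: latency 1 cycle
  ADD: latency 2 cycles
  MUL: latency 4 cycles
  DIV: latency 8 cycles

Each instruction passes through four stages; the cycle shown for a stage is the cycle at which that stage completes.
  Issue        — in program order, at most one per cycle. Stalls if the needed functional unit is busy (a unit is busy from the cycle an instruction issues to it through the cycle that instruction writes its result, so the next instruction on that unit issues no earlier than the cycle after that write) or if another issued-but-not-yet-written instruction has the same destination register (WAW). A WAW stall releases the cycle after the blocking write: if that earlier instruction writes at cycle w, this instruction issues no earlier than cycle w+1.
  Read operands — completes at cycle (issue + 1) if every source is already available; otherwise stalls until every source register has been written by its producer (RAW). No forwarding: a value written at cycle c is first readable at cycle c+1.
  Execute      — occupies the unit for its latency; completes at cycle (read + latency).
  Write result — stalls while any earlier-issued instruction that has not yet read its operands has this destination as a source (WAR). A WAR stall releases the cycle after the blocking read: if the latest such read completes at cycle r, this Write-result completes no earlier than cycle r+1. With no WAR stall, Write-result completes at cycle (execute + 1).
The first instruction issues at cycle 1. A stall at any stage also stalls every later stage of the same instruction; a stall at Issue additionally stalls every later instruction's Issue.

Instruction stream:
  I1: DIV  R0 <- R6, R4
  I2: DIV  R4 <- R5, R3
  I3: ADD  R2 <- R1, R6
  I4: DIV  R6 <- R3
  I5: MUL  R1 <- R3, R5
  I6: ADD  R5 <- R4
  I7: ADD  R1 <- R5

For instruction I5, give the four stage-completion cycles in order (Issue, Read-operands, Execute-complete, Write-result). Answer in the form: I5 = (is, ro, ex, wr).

I5 = (24, 25, 29, 30)

[I1] 1/2/10/11
[I2] 12/13/21/22  (struct: DIV busy until I1 writes@11)
[I3] 13/14/16/17
[I4] 23/24/32/33  (struct: DIV busy until I2 writes@22)
[I5] 24/25/29/30
[I6] 25/26/28/29
[I7] 31/32/34/35  (WAW R1: wait I5 write@30)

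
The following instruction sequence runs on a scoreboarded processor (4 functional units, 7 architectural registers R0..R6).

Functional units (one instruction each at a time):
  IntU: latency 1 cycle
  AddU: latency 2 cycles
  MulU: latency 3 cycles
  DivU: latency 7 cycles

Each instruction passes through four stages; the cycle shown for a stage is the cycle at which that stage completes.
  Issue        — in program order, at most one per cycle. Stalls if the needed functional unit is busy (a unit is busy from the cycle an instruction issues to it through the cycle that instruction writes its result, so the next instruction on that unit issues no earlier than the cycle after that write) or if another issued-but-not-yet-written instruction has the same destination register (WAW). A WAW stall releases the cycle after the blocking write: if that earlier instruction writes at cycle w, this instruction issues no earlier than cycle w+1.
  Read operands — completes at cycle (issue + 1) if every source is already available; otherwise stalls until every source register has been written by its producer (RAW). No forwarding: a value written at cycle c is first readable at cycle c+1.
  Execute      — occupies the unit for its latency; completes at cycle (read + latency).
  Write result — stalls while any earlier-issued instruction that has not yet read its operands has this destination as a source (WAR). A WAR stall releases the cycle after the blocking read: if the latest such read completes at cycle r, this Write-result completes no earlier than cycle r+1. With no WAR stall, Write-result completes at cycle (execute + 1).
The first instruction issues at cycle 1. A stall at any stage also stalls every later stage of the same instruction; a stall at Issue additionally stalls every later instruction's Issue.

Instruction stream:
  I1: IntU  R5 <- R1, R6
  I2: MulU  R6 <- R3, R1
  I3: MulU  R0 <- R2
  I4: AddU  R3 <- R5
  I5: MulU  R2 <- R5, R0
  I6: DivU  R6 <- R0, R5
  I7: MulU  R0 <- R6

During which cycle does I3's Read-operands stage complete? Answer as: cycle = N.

t=1  issue I1 (IntU)
t=2  I1 read-ops · issue I2 (MulU)
t=3  I1 finished on IntU · I2 read-ops
t=4  I1→R5
t=6  I2 finished on MulU
t=7  I2→R6
t=8  issue I3 (MulU)
t=9  I3 read-ops · issue I4 (AddU)
t=10  I4 read-ops
t=12  I3 finished on MulU · I4 finished on AddU
t=13  I3→R0 · I4→R3
t=14  issue I5 (MulU)
t=15  I5 read-ops · issue I6 (DivU)
t=16  I6 read-ops
t=18  I5 finished on MulU
t=19  I5→R2
t=20  issue I7 (MulU)
t=23  I6 finished on DivU
t=24  I6→R6
t=25  I7 read-ops
t=28  I7 finished on MulU
t=29  I7→R0

cycle = 9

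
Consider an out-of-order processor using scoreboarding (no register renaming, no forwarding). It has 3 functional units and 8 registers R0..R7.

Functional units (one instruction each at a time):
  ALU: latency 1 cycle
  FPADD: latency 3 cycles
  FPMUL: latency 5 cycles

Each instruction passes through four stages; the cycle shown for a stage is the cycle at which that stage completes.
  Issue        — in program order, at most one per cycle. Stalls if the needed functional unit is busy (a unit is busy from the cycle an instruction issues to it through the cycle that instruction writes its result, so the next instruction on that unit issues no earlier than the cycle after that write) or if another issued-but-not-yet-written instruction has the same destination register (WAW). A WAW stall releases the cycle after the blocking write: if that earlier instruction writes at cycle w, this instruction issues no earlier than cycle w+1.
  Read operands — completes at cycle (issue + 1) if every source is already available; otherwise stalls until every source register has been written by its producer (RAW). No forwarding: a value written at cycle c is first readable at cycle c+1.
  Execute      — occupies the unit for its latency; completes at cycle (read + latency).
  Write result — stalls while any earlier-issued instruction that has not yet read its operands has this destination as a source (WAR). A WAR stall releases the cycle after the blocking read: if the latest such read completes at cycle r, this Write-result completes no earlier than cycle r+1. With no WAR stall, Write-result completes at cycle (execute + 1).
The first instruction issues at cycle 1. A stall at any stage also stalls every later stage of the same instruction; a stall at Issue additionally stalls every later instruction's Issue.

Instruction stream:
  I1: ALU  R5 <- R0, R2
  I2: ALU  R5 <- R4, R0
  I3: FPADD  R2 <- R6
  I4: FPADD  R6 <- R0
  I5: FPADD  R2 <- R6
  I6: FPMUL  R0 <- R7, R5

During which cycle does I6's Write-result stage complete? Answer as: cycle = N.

c1: I1 issues→ALU
c2: I1 reads
c3: I1 exec-done
c4: I1 writes R5
c5: I2 issues→ALU
c6: I2 reads · I3 issues→FPADD
c7: I2 exec-done · I3 reads
c8: I2 writes R5
c10: I3 exec-done
c11: I3 writes R2
c12: I4 issues→FPADD
c13: I4 reads
c16: I4 exec-done
c17: I4 writes R6
c18: I5 issues→FPADD
c19: I5 reads · I6 issues→FPMUL
c20: I6 reads
c22: I5 exec-done
c23: I5 writes R2
c25: I6 exec-done
c26: I6 writes R0

cycle = 26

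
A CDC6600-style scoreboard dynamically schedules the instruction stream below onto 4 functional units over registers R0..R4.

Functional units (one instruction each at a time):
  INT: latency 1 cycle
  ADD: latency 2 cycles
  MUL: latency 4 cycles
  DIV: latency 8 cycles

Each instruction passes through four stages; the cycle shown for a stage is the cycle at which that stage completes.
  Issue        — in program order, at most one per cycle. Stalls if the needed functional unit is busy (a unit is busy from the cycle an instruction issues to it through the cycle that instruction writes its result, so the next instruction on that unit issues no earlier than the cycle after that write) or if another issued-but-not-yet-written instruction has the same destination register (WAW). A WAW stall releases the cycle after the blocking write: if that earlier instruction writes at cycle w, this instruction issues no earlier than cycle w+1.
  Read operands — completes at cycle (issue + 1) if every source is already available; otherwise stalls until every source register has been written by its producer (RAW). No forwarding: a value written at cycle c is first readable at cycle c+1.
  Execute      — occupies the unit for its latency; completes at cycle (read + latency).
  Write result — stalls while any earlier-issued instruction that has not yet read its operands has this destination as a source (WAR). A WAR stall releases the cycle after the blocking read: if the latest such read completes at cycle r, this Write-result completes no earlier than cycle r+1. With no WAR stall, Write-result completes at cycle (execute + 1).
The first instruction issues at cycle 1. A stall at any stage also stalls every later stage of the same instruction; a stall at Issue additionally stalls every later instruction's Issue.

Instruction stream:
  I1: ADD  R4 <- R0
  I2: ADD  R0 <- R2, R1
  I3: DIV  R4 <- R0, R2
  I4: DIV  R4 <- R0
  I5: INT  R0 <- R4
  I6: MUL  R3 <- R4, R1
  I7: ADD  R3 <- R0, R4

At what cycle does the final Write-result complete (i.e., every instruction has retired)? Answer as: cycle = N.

I1  is:1  ro:2  ex:4  wr:5
I2  is:6  ro:7  ex:9  wr:10  — struct: ADD busy until I1 writes@5
I3  is:7  ro:11  ex:19  wr:20  — RAW R0: wait I2 write@10
I4  is:21  ro:22  ex:30  wr:31  — struct: DIV busy until I3 writes@20
I5  is:22  ro:32  ex:33  wr:34  — RAW R4: wait I4 write@31
I6  is:23  ro:32  ex:36  wr:37  — RAW R4: wait I4 write@31
I7  is:38  ro:39  ex:41  wr:42  — WAW R3: wait I6 write@37

cycle = 42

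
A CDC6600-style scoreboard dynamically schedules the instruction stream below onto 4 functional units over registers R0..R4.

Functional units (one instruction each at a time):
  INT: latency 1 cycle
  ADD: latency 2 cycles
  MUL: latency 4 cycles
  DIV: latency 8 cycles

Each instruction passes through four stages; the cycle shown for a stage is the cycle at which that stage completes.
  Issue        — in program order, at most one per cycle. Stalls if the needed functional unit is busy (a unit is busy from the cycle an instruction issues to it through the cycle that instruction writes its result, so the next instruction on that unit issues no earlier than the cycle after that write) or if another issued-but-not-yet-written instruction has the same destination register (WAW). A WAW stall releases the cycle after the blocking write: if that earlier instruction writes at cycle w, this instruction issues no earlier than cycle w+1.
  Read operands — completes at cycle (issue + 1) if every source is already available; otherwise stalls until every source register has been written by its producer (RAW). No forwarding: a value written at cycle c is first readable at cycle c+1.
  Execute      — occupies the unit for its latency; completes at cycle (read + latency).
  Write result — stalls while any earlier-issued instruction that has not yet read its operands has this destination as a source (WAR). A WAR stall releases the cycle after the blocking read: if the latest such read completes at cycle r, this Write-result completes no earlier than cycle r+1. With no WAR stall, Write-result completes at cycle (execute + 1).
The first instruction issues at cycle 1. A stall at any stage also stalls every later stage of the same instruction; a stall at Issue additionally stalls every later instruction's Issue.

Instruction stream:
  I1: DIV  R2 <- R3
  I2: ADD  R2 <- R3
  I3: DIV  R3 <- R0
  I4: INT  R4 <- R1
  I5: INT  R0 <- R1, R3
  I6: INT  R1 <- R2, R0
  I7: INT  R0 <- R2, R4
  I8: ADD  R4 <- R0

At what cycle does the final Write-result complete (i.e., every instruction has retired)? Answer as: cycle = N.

cycle = 38

  I1 | 1 | 2 | 10 | 11
  I2 | 12 | 13 | 15 | 16   WAW R2: wait I1 write@11
  I3 | 13 | 14 | 22 | 23
  I4 | 14 | 15 | 16 | 17
  I5 | 18 | 24 | 25 | 26   struct: INT busy until I4 writes@17 · RAW R3: wait I3 write@23
  I6 | 27 | 28 | 29 | 30   struct: INT busy until I5 writes@26
  I7 | 31 | 32 | 33 | 34   struct: INT busy until I6 writes@30
  I8 | 32 | 35 | 37 | 38   RAW R0: wait I7 write@34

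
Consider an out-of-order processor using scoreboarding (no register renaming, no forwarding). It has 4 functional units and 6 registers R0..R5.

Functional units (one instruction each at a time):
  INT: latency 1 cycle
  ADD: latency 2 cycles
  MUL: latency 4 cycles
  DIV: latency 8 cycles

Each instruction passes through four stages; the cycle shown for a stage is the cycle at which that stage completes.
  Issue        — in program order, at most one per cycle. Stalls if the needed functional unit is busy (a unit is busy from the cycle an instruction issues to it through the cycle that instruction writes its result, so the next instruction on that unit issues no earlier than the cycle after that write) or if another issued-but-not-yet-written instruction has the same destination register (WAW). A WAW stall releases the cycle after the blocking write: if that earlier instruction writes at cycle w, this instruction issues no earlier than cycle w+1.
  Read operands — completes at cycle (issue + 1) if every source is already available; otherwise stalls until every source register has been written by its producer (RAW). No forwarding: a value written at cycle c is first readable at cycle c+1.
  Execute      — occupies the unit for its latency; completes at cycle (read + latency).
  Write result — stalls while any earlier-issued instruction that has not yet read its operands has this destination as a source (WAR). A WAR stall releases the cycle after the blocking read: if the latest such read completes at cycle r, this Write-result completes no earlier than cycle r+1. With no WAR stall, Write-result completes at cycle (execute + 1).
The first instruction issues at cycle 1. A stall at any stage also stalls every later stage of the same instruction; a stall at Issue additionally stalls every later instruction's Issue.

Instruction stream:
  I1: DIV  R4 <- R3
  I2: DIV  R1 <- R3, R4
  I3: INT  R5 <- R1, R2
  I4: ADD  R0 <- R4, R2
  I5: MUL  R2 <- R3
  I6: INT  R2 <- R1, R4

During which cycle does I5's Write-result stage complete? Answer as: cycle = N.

cycle = 24

cycle 1: I1 issues→DIV
cycle 2: I1 reads
cycle 10: I1 exec-done
cycle 11: I1 writes R4
cycle 12: I2 issues→DIV
cycle 13: I2 reads · I3 issues→INT
cycle 14: I4 issues→ADD
cycle 15: I4 reads · I5 issues→MUL
cycle 16: I5 reads
cycle 17: I4 exec-done
cycle 18: I4 writes R0
cycle 20: I5 exec-done
cycle 21: I2 exec-done
cycle 22: I2 writes R1
cycle 23: I3 reads
cycle 24: I3 exec-done · I5 writes R2
cycle 25: I3 writes R5
cycle 26: I6 issues→INT
cycle 27: I6 reads
cycle 28: I6 exec-done
cycle 29: I6 writes R2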